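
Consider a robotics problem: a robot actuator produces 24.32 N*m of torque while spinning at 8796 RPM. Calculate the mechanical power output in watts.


omega = 8796 * 2*pi/60 = 921.114966 rad/s
P = tau * omega = 24.32 * 921.114966 = 22401.5160

22401.5160 W


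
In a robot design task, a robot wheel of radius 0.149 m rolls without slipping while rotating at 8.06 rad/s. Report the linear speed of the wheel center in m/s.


v = omega * r = 8.06 * 0.149 = 1.2009

1.2009 m/s


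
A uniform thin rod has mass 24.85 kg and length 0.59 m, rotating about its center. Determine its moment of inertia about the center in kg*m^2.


I = (1/12)*m*L^2 = (1/12)*24.85*0.59^2 = 0.7209

0.7209 kg*m^2


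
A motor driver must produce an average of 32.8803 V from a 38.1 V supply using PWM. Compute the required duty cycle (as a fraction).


D = V_avg/V_supply = 32.8803/38.1 = 0.8630

0.8630


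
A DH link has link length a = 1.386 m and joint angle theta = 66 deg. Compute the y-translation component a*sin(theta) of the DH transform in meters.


a*sin(theta) = 1.386*sin(66 deg) = 1.2662

1.2662 m


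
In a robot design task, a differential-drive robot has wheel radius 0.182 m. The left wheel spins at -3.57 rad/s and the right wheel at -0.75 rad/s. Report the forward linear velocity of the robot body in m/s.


v = r*(wR + wL)/2 = 0.182*(-0.75 + -3.57)/2 = -0.3931

-0.3931 m/s


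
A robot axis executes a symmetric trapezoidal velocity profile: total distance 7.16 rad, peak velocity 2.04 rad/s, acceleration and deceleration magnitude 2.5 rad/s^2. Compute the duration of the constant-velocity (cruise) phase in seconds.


t_acc = v/a = 0.816000 s, d_acc = v^2/(2a) = 0.832320 rad each
d_cruise = 7.16 - 2*0.832320 = 5.495360 rad
t_cruise = d_cruise/v = 5.495360/2.04 = 2.6938

2.6938 s


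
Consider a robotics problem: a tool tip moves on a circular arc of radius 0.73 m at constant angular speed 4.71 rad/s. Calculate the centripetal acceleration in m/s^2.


a_c = omega^2 * r = 4.71^2 * 0.73 = 16.1944

16.1944 m/s^2


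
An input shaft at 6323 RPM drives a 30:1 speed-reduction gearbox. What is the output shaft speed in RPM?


omega_out = omega_in / N = 6323 / 30 = 210.7667

210.7667 RPM


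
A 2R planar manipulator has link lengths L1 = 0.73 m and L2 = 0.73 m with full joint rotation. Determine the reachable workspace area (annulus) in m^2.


r_max = L1 + L2 = 1.4600, r_min = |L1 - L2| = 0
A = pi*(r_max^2 - r_min^2) = pi*(2.1316 - 0) = 6.6966

6.6966 m^2


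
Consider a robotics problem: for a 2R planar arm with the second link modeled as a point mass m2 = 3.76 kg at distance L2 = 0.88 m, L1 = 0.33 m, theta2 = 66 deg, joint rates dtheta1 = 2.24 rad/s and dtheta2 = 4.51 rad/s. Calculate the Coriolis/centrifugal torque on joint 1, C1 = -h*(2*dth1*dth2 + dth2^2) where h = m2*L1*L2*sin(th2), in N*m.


h = m2*L1*L2*sin(th2) = 3.76*0.33*0.88*sin(66 deg) = 0.997504
C1 = -h*(2*2.24*4.51 + 4.51^2) = -0.997504*40.5449 = -40.4437

-40.4437 N*m


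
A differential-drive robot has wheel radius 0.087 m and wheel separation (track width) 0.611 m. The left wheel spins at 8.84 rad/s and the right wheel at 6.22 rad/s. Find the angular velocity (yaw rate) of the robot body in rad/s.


omega = r*(wR - wL)/L = 0.087*(6.22 - (8.84))/0.611 = -0.3731

-0.3731 rad/s


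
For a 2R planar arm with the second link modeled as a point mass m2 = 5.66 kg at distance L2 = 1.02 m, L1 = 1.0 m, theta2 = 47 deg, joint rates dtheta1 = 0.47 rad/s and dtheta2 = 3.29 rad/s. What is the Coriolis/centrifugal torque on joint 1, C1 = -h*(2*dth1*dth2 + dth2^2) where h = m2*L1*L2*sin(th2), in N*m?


h = m2*L1*L2*sin(th2) = 5.66*1.0*1.02*sin(47 deg) = 4.222251
C1 = -h*(2*0.47*3.29 + 3.29^2) = -4.222251*13.9167 = -58.7598

-58.7598 N*m


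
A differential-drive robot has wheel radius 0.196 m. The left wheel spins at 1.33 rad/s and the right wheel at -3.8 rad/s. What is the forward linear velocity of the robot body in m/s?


v = r*(wR + wL)/2 = 0.196*(-3.8 + 1.33)/2 = -0.2421

-0.2421 m/s


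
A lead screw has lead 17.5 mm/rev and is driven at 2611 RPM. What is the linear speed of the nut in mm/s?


v = lead * (RPM/60) = 17.5*2611/60 = 761.5417

761.5417 mm/s


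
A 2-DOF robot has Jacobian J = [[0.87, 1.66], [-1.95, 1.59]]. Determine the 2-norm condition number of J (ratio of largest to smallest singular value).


JJ^T eigenvalues: trace(JJ^T) = 9.8431, det(JJ^T) = det(J)^2 = 21.34717209
s_max^2 = (9.8431 + sqrt(11.49792925))/2 = 6.61697983
s_min^2 = (9.8431 - sqrt(11.49792925))/2 = 3.22612017
kappa = s_max/s_min = sqrt(6.61697983/3.22612017) = 1.4322

1.4322


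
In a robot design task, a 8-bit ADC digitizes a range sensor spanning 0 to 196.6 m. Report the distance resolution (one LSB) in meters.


res = range / 2^n = 196.6/2^8 = 196.6/256 = 0.7680

0.7680 m


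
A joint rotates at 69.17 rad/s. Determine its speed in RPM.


RPM = 69.17 * 60/(2*pi) = 660.5248

660.5248 RPM


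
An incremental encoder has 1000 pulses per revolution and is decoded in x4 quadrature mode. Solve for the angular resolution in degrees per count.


resolution = 360 / (PPR * 4) = 360 / 4000 = 0.0900

0.0900 degrees


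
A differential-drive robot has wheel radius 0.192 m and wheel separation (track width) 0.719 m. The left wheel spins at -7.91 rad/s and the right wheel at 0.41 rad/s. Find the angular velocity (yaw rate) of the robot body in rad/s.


omega = r*(wR - wL)/L = 0.192*(0.41 - (-7.91))/0.719 = 2.2218

2.2218 rad/s


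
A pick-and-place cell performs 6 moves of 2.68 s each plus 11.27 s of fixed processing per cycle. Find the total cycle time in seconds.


T = 6*2.68 + 11.27 = 27.3500

27.3500 s


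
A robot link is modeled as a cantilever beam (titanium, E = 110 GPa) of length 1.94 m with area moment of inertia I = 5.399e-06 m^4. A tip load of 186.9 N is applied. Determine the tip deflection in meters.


delta = F*L^3/(3*E*I) = 186.9*1.94^3/(3*1.100e+11*5.399e-06)
      = 1364.6286696/1781670 = 7.6593e-04

7.6593e-04 m


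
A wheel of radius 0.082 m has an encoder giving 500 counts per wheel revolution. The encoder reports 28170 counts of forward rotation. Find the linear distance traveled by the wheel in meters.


revs = 28170/500 = 56.340000
d = revs * 2*pi*r = 56.340000 * 2*pi*0.082 = 29.0276

29.0276 m


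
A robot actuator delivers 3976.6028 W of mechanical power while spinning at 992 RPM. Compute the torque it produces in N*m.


omega = 992 * 2*pi/60 = 103.881997 rad/s
tau = P / omega = 3976.6028 / 103.881997 = 38.2800

38.2800 N*m


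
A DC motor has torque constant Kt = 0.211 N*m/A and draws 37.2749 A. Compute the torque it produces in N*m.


tau = Kt * I = 0.211*37.2749 = 7.8650

7.8650 N*m


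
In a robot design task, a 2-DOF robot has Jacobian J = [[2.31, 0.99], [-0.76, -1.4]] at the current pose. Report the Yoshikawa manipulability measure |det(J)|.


det(J) = 2.31*-1.4 - (0.99)*(-0.76) = -2.4816
|det(J)| = 2.4816

2.4816


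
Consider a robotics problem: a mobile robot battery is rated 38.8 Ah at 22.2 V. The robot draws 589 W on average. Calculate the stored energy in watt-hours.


E = capacity * V = 38.8*22.2 = 861.3600

861.3600 Wh


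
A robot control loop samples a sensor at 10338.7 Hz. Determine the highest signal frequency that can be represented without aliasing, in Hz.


f_max = f_s/2 = 10338.7/2 = 5169.3500

5169.3500 Hz


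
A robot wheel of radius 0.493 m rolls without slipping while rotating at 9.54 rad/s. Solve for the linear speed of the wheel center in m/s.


v = omega * r = 9.54 * 0.493 = 4.7032

4.7032 m/s


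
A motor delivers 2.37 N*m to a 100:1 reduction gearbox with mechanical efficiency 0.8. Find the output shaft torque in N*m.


tau_out = tau_in * N * eta = 2.37 * 100 * 0.8 = 189.6000

189.6000 N*m


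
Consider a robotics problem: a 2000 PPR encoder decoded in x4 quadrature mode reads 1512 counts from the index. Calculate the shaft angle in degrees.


angle = counts * 360 / (PPR*4) = 1512 * 360 / 8000 = 68.0400

68.0400 degrees


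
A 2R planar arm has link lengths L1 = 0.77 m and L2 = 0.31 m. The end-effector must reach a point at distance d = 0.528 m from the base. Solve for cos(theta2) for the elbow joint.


cos(th2) = (d^2 - L1^2 - L2^2)/(2*L1*L2) = (0.528^2 - 0.77^2 - 0.31^2)/(2*0.77*0.31) = -0.8593

-0.8593


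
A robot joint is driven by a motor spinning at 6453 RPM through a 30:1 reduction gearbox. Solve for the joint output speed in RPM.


omega_joint = omega_motor / N = 6453 / 30 = 215.1000

215.1000 RPM


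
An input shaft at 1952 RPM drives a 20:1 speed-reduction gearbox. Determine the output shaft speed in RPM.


omega_out = omega_in / N = 1952 / 20 = 97.6000

97.6000 RPM


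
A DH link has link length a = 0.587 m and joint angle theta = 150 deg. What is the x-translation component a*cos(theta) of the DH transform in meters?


a*cos(theta) = 0.587*cos(150 deg) = -0.5084

-0.5084 m


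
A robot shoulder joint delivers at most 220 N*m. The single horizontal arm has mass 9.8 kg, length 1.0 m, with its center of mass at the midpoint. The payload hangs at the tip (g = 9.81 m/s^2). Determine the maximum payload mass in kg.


tau_arm = m_arm*g*(L/2) = 9.8*9.81*1.0/2 = 48.0690 N*m
tau_payload = tau_max - tau_arm = 220 - 48.0690 = 171.9310
m_payload = tau_payload / (g*L) = 171.9310 / (9.81*1.0) = 17.5261

17.5261 kg


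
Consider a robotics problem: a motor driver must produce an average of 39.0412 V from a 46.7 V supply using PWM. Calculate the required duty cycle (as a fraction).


D = V_avg/V_supply = 39.0412/46.7 = 0.8360

0.8360


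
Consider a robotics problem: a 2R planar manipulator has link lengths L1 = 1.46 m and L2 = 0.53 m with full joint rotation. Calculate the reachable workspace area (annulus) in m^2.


r_max = L1 + L2 = 1.9900, r_min = |L1 - L2| = 0.9300
A = pi*(r_max^2 - r_min^2) = pi*(3.9601 - 0.8649) = 9.7239

9.7239 m^2


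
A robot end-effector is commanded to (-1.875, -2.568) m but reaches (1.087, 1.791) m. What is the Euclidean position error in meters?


dx = 1.087 - (-1.875) = 2.9620, dy = 1.791 - (-2.568) = 4.3590
err = sqrt(8.773444 + 19.000881) = 5.2701

5.2701 m


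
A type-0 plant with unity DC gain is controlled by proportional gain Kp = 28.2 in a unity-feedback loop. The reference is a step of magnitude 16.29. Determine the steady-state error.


e_ss = R/(1 + Kp) = 16.29/(1 + 28.2) = 16.29/29.2000 = 0.5579

0.5579


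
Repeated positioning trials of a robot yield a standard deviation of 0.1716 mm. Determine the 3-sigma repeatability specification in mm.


repeatability = 3*sigma = 3*0.1716 = 0.5148

0.5148 mm


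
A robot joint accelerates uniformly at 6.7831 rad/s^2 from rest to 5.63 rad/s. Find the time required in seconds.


t = delta_omega / alpha = 5.63 / 6.7831 = 0.8300

0.8300 s


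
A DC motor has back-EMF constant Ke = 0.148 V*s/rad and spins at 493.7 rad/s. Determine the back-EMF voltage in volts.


V_emf = Ke * omega = 0.148*493.7 = 73.0676

73.0676 V


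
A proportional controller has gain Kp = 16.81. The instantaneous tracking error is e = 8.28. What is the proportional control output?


u_P = Kp * e = 16.81 * 8.28 = 139.1868

139.1868


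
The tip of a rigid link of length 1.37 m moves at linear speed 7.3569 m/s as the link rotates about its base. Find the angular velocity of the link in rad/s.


omega = v / L = 7.3569 / 1.37 = 5.3700

5.3700 rad/s


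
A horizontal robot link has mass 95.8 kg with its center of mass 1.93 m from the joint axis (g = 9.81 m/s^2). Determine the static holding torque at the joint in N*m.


tau = m*g*L = 95.8 * 9.81 * 1.93 = 1813.8101

1813.8101 N*m


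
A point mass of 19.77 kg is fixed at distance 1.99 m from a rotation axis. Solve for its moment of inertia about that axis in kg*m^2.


I = m*r^2 = 19.77*1.99^2 = 78.2912

78.2912 kg*m^2


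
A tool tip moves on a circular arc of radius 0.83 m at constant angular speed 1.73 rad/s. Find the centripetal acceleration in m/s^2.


a_c = omega^2 * r = 1.73^2 * 0.83 = 2.4841

2.4841 m/s^2


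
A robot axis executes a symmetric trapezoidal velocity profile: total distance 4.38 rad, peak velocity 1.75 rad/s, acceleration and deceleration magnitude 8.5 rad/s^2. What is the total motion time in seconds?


t_acc = v/a = 1.75/8.5 = 0.205882 s
d_acc = v^2/(2a) = 0.180147 rad (each ramp)
d_cruise = 4.38 - 2*0.180147 = 4.019706 rad
t_cruise = 4.019706/1.75 = 2.296975 s
t_total = 2*0.205882 + 2.296975 = 2.7087

2.7087 s


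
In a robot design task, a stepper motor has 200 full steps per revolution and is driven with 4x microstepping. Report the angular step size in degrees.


step = 360/(200*4) = 360/800 = 0.4500

0.4500 degrees


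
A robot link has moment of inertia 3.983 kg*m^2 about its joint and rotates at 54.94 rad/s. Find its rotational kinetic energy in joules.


KE = (1/2)*I*omega^2 = 0.5*3.983*54.94^2 = 6011.1508

6011.1508 J


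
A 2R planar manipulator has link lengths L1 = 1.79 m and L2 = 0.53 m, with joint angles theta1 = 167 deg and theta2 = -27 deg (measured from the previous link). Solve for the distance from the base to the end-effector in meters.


x = L1*cos(th1) + L2*cos(th1+th2) = -2.150126
y = L1*sin(th1) + L2*sin(th1+th2) = 0.743340
d = sqrt(x^2 + y^2) = sqrt(4.623042 + 0.552554) = 2.2750

2.2750 m


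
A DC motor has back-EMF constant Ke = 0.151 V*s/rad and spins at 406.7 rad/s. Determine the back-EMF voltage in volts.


V_emf = Ke * omega = 0.151*406.7 = 61.4117

61.4117 V


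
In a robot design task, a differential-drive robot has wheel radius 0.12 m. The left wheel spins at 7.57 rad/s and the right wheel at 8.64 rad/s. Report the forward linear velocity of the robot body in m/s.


v = r*(wR + wL)/2 = 0.12*(8.64 + 7.57)/2 = 0.9726

0.9726 m/s


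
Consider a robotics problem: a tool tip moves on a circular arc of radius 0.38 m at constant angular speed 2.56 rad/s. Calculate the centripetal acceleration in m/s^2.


a_c = omega^2 * r = 2.56^2 * 0.38 = 2.4904

2.4904 m/s^2


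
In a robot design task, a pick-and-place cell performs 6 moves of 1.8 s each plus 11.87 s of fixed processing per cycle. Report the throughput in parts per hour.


T_cycle = 6*1.8 + 11.87 = 22.6700 s
rate = 3600/T = 158.8002

158.8002 parts/hour


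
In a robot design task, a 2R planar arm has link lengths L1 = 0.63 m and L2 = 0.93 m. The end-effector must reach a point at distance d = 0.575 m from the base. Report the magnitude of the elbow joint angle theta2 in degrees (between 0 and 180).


cos(th2) = (d^2 - L1^2 - L2^2)/(2*L1*L2) = (0.575^2 - 0.63^2 - 0.93^2)/(2*0.63*0.93) = -0.79465352
th2 = acos(-0.79465352) = 142.6225 deg

142.6225 degrees


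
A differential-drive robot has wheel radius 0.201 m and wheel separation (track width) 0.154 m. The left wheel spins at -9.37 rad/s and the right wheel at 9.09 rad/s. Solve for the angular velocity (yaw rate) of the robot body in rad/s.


omega = r*(wR - wL)/L = 0.201*(9.09 - (-9.37))/0.154 = 24.0939

24.0939 rad/s


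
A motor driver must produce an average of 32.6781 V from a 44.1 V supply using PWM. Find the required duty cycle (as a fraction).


D = V_avg/V_supply = 32.6781/44.1 = 0.7410

0.7410


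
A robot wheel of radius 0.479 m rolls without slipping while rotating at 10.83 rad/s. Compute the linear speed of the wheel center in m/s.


v = omega * r = 10.83 * 0.479 = 5.1876

5.1876 m/s


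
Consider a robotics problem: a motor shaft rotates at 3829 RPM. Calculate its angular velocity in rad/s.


omega = 3829 * 2*pi/60 = 400.9719

400.9719 rad/s


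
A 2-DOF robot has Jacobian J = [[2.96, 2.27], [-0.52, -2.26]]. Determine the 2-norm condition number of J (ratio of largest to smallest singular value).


JJ^T eigenvalues: trace(JJ^T) = 19.2925, det(JJ^T) = det(J)^2 = 30.35128464
s_max^2 = (19.2925 + sqrt(250.79541769))/2 = 17.56451082
s_min^2 = (19.2925 - sqrt(250.79541769))/2 = 1.72798918
kappa = s_max/s_min = sqrt(17.56451082/1.72798918) = 3.1882

3.1882


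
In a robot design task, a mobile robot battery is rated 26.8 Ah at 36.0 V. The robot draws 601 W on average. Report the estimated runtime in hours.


E = 26.8*36.0 = 964.8000 Wh
t = E/P = 964.8000/601 = 1.6053

1.6053 hours


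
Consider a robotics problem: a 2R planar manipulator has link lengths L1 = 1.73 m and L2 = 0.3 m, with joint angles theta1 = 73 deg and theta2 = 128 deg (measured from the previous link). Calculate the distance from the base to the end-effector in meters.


x = L1*cos(th1) + L2*cos(th1+th2) = 0.225729
y = L1*sin(th1) + L2*sin(th1+th2) = 1.546897
d = sqrt(x^2 + y^2) = sqrt(0.050954 + 2.392890) = 1.5633

1.5633 m


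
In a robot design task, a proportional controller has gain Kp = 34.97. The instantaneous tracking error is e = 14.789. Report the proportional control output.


u_P = Kp * e = 34.97 * 14.789 = 517.1713

517.1713


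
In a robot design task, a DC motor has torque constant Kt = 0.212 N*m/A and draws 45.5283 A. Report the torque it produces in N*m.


tau = Kt * I = 0.212*45.5283 = 9.6520

9.6520 N*m


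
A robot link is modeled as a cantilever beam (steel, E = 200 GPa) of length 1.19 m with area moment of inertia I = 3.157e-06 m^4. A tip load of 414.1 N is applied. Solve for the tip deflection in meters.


delta = F*L^3/(3*E*I) = 414.1*1.19^3/(3*2.000e+11*3.157e-06)
      = 697.8243419/1894200 = 3.6840e-04

3.6840e-04 m


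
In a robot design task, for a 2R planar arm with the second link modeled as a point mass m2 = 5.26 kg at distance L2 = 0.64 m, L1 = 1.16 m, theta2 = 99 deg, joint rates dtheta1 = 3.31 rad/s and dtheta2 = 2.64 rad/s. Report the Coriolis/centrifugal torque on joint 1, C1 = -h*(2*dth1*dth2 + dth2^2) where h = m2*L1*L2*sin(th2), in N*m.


h = m2*L1*L2*sin(th2) = 5.26*1.16*0.64*sin(99 deg) = 3.856947
C1 = -h*(2*3.31*2.64 + 2.64^2) = -3.856947*24.4464 = -94.2885

-94.2885 N*m


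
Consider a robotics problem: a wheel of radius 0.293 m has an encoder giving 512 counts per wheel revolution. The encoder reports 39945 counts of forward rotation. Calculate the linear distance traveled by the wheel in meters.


revs = 39945/512 = 78.017578
d = revs * 2*pi*r = 78.017578 * 2*pi*0.293 = 143.6283

143.6283 m


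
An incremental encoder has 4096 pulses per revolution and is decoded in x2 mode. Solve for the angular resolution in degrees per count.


resolution = 360 / (PPR * 2) = 360 / 8192 = 0.0439

0.0439 degrees


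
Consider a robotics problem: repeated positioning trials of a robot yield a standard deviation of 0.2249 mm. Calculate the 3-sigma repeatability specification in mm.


repeatability = 3*sigma = 3*0.2249 = 0.6747

0.6747 mm


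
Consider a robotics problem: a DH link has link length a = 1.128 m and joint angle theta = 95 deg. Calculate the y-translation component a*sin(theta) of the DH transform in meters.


a*sin(theta) = 1.128*sin(95 deg) = 1.1237

1.1237 m


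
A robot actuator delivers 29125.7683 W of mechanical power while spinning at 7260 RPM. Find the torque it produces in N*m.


omega = 7260 * 2*pi/60 = 760.265422 rad/s
tau = P / omega = 29125.7683 / 760.265422 = 38.3100

38.3100 N*m


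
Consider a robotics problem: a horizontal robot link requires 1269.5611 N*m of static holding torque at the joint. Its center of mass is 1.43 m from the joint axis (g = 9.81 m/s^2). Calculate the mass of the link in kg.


m = tau / (g*L) = 1269.5611 / (9.81 * 1.43) = 90.5000

90.5000 kg


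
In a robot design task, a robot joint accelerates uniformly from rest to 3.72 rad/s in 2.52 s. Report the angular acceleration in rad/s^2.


alpha = delta_omega / t = 3.72 / 2.52 = 1.4762

1.4762 rad/s^2


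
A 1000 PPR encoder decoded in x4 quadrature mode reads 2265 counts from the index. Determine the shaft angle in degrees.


angle = counts * 360 / (PPR*4) = 2265 * 360 / 4000 = 203.8500

203.8500 degrees


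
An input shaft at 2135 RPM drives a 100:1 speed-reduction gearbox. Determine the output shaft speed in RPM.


omega_out = omega_in / N = 2135 / 100 = 21.3500

21.3500 RPM


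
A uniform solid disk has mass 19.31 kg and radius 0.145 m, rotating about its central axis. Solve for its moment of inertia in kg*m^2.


I = (1/2)*m*R^2 = 0.5*19.31*0.145^2 = 0.2030

0.2030 kg*m^2


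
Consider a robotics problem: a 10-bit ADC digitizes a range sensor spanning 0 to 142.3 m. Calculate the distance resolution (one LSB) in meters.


res = range / 2^n = 142.3/2^10 = 142.3/1024 = 0.1390

0.1390 m


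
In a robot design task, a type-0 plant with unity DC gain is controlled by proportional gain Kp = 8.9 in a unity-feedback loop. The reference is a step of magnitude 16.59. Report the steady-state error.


e_ss = R/(1 + Kp) = 16.59/(1 + 8.9) = 16.59/9.9000 = 1.6758

1.6758


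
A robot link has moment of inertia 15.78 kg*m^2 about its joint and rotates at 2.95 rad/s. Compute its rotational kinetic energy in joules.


KE = (1/2)*I*omega^2 = 0.5*15.78*2.95^2 = 68.6627

68.6627 J


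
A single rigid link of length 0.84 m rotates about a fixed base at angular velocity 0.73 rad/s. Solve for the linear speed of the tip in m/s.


v = L*omega = 0.84 * 0.73 = 0.6132

0.6132 m/s


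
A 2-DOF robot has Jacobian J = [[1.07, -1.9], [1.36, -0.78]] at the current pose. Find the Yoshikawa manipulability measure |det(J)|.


det(J) = 1.07*-0.78 - (-1.9)*(1.36) = 1.7494
|det(J)| = 1.7494

1.7494


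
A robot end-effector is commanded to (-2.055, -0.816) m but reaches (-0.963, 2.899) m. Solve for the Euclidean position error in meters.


dx = -0.963 - (-2.055) = 1.0920, dy = 2.899 - (-0.816) = 3.7150
err = sqrt(1.192464 + 13.801225) = 3.8722

3.8722 m


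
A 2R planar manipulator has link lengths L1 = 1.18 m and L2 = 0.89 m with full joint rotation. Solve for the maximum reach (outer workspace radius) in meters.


r_max = L1 + L2 = 1.18 + 0.89 = 2.0700

2.0700 m


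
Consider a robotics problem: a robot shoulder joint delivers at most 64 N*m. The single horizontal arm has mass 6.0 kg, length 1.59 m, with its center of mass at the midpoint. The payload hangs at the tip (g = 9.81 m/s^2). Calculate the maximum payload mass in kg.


tau_arm = m_arm*g*(L/2) = 6.0*9.81*1.59/2 = 46.7937 N*m
tau_payload = tau_max - tau_arm = 64 - 46.7937 = 17.2063
m_payload = tau_payload / (g*L) = 17.2063 / (9.81*1.59) = 1.1031

1.1031 kg


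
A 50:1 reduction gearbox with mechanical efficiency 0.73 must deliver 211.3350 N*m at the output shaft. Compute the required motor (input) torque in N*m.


tau_in = tau_out / (N * eta) = 211.3350 / (50 * 0.73) = 5.7900

5.7900 N*m


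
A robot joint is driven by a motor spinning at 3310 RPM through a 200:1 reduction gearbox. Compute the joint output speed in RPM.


omega_joint = omega_motor / N = 3310 / 200 = 16.5500

16.5500 RPM


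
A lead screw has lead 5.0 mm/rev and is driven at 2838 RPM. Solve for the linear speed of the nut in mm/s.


v = lead * (RPM/60) = 5.0*2838/60 = 236.5000

236.5000 mm/s


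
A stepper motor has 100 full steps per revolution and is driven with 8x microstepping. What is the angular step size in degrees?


step = 360/(100*8) = 360/800 = 0.4500

0.4500 degrees


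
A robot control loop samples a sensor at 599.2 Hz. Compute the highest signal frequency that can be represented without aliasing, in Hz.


f_max = f_s/2 = 599.2/2 = 299.6000

299.6000 Hz


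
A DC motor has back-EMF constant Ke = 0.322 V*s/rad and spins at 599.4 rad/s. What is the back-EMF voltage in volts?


V_emf = Ke * omega = 0.322*599.4 = 193.0068

193.0068 V


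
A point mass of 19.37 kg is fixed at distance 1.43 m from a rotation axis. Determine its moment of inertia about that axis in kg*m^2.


I = m*r^2 = 19.37*1.43^2 = 39.6097

39.6097 kg*m^2


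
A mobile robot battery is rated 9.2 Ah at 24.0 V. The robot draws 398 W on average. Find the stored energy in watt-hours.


E = capacity * V = 9.2*24.0 = 220.8000

220.8000 Wh


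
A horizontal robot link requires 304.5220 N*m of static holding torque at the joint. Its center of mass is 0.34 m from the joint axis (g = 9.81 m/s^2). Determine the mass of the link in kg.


m = tau / (g*L) = 304.5220 / (9.81 * 0.34) = 91.3000

91.3000 kg


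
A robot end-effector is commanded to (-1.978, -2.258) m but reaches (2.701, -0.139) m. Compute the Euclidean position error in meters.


dx = 2.701 - (-1.978) = 4.6790, dy = -0.139 - (-2.258) = 2.1190
err = sqrt(21.893041 + 4.490161) = 5.1365

5.1365 m


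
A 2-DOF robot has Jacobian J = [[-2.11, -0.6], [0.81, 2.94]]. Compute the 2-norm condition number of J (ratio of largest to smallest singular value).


JJ^T eigenvalues: trace(JJ^T) = 14.1118, det(JJ^T) = det(J)^2 = 32.68866276
s_max^2 = (14.1118 + sqrt(68.38824820))/2 = 11.19075937
s_min^2 = (14.1118 - sqrt(68.38824820))/2 = 2.92104063
kappa = s_max/s_min = sqrt(11.19075937/2.92104063) = 1.9573

1.9573


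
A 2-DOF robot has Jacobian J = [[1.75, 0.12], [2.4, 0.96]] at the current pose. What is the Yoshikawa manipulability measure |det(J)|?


det(J) = 1.75*0.96 - (0.12)*(2.4) = 1.3920
|det(J)| = 1.3920

1.3920


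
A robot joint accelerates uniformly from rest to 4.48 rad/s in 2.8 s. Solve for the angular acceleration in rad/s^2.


alpha = delta_omega / t = 4.48 / 2.8 = 1.6000

1.6000 rad/s^2


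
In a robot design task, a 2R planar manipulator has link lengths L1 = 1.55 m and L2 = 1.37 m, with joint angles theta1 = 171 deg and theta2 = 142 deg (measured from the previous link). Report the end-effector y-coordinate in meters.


y = L1*sin(th1) + L2*sin(th1+th2) = 1.55*sin(171 deg) + 1.37*sin(313 deg) = -0.7595

-0.7595 m


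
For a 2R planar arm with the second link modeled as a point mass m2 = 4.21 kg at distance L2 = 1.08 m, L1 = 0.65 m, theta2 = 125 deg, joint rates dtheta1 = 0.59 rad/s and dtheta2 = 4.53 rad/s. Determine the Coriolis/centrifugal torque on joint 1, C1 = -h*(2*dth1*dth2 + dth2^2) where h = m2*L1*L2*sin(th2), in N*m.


h = m2*L1*L2*sin(th2) = 4.21*0.65*1.08*sin(125 deg) = 2.420938
C1 = -h*(2*0.59*4.53 + 4.53^2) = -2.420938*25.8663 = -62.6207

-62.6207 N*m


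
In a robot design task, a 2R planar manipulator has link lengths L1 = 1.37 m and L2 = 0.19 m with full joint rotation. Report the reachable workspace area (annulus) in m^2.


r_max = L1 + L2 = 1.5600, r_min = |L1 - L2| = 1.1800
A = pi*(r_max^2 - r_min^2) = pi*(2.4336 - 1.3924) = 3.2710

3.2710 m^2


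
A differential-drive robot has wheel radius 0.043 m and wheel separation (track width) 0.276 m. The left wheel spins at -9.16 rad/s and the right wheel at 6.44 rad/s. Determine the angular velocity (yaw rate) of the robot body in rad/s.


omega = r*(wR - wL)/L = 0.043*(6.44 - (-9.16))/0.276 = 2.4304

2.4304 rad/s


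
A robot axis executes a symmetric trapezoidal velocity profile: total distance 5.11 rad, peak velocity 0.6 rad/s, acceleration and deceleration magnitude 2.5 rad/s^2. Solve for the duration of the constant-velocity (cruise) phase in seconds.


t_acc = v/a = 0.240000 s, d_acc = v^2/(2a) = 0.072000 rad each
d_cruise = 5.11 - 2*0.072000 = 4.966000 rad
t_cruise = d_cruise/v = 4.966000/0.6 = 8.2767

8.2767 s


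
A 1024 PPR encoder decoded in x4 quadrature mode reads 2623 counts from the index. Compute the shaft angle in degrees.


angle = counts * 360 / (PPR*4) = 2623 * 360 / 4096 = 230.5371

230.5371 degrees


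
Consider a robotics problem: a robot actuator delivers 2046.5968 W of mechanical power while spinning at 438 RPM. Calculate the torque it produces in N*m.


omega = 438 * 2*pi/60 = 45.867253 rad/s
tau = P / omega = 2046.5968 / 45.867253 = 44.6200

44.6200 N*m


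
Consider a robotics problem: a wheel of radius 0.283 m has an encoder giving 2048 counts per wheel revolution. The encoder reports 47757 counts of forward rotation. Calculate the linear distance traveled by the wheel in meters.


revs = 47757/2048 = 23.318848
d = revs * 2*pi*r = 23.318848 * 2*pi*0.283 = 41.4642

41.4642 m


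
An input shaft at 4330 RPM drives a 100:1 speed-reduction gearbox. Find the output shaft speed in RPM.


omega_out = omega_in / N = 4330 / 100 = 43.3000

43.3000 RPM


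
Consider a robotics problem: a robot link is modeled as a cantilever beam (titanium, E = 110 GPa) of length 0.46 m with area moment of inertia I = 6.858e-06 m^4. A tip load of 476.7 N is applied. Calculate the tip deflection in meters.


delta = F*L^3/(3*E*I) = 476.7*0.46^3/(3*1.100e+11*6.858e-06)
      = 46.4000712/2263140 = 2.0503e-05

2.0503e-05 m


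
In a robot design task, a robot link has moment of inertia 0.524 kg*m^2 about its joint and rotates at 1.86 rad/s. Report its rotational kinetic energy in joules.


KE = (1/2)*I*omega^2 = 0.5*0.524*1.86^2 = 0.9064

0.9064 J


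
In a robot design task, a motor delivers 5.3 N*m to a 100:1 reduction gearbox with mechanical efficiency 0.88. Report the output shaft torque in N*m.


tau_out = tau_in * N * eta = 5.3 * 100 * 0.88 = 466.4000

466.4000 N*m


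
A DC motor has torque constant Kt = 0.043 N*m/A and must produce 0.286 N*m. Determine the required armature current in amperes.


I = tau / Kt = 0.286/0.043 = 6.6512

6.6512 A


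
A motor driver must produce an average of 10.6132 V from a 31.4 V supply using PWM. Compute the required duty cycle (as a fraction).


D = V_avg/V_supply = 10.6132/31.4 = 0.3380

0.3380


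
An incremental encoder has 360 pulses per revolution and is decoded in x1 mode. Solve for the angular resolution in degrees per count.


resolution = 360 / (PPR * 1) = 360 / 360 = 1.0000

1.0000 degrees


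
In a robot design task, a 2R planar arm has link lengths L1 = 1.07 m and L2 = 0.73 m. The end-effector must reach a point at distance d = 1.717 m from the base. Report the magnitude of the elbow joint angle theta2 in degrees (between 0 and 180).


cos(th2) = (d^2 - L1^2 - L2^2)/(2*L1*L2) = (1.717^2 - 1.07^2 - 0.73^2)/(2*1.07*0.73) = 0.81314108
th2 = acos(0.81314108) = 35.5960 deg

35.5960 degrees


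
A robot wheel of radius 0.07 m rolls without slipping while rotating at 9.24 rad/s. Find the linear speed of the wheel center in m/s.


v = omega * r = 9.24 * 0.07 = 0.6468

0.6468 m/s


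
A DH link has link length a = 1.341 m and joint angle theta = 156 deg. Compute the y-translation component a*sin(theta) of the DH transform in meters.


a*sin(theta) = 1.341*sin(156 deg) = 0.5454

0.5454 m


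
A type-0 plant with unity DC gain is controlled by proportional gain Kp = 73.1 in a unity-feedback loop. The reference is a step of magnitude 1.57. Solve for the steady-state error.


e_ss = R/(1 + Kp) = 1.57/(1 + 73.1) = 1.57/74.1000 = 0.0212

0.0212


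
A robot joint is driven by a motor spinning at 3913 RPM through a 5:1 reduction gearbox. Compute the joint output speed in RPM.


omega_joint = omega_motor / N = 3913 / 5 = 782.6000

782.6000 RPM


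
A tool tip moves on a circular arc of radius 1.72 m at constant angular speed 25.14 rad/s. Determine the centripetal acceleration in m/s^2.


a_c = omega^2 * r = 25.14^2 * 1.72 = 1087.0737

1087.0737 m/s^2


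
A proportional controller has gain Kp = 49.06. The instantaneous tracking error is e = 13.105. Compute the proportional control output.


u_P = Kp * e = 49.06 * 13.105 = 642.9313

642.9313


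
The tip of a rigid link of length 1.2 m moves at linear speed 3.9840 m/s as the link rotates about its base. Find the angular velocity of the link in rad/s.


omega = v / L = 3.9840 / 1.2 = 3.3200

3.3200 rad/s


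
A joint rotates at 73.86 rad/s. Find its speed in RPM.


RPM = 73.86 * 60/(2*pi) = 705.3110

705.3110 RPM


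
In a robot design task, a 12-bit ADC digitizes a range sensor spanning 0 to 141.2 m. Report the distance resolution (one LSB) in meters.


res = range / 2^n = 141.2/2^12 = 141.2/4096 = 0.0345

0.0345 m


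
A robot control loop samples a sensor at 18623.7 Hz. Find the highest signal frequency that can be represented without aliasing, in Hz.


f_max = f_s/2 = 18623.7/2 = 9311.8500

9311.8500 Hz


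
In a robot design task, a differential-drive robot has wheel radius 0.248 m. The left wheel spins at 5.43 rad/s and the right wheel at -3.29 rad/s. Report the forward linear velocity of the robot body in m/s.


v = r*(wR + wL)/2 = 0.248*(-3.29 + 5.43)/2 = 0.2654

0.2654 m/s


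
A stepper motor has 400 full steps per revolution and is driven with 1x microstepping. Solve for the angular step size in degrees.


step = 360/(400*1) = 360/400 = 0.9000

0.9000 degrees


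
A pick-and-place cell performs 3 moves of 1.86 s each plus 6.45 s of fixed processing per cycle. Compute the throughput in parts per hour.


T_cycle = 3*1.86 + 6.45 = 12.0300 s
rate = 3600/T = 299.2519

299.2519 parts/hour


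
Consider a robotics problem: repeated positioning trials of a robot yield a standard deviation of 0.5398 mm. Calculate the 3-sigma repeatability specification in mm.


repeatability = 3*sigma = 3*0.5398 = 1.6194

1.6194 mm


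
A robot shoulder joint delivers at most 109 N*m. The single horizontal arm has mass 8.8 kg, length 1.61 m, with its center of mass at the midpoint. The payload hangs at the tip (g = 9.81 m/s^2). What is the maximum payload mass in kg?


tau_arm = m_arm*g*(L/2) = 8.8*9.81*1.61/2 = 69.4940 N*m
tau_payload = tau_max - tau_arm = 109 - 69.4940 = 39.5060
m_payload = tau_payload / (g*L) = 39.5060 / (9.81*1.61) = 2.5013

2.5013 kg


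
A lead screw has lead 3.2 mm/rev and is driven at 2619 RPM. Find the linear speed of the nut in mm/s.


v = lead * (RPM/60) = 3.2*2619/60 = 139.6800

139.6800 mm/s


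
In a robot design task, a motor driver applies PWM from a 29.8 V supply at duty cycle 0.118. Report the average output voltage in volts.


V_avg = V_supply * D = 29.8*0.118 = 3.5164

3.5164 V


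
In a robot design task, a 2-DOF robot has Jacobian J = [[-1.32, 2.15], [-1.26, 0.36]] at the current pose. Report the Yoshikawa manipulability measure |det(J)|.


det(J) = -1.32*0.36 - (2.15)*(-1.26) = 2.2338
|det(J)| = 2.2338

2.2338


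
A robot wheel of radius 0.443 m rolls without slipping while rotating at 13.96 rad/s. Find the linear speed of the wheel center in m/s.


v = omega * r = 13.96 * 0.443 = 6.1843

6.1843 m/s


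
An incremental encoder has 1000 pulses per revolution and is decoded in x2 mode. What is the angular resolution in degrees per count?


resolution = 360 / (PPR * 2) = 360 / 2000 = 0.1800

0.1800 degrees


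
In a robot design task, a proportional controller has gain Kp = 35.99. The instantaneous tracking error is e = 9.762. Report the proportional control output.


u_P = Kp * e = 35.99 * 9.762 = 351.3344

351.3344


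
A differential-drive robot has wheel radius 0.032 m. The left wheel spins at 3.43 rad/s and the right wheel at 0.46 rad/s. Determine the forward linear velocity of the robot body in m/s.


v = r*(wR + wL)/2 = 0.032*(0.46 + 3.43)/2 = 0.0622

0.0622 m/s


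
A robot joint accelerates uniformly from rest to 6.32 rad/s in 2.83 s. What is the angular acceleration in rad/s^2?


alpha = delta_omega / t = 6.32 / 2.83 = 2.2332

2.2332 rad/s^2


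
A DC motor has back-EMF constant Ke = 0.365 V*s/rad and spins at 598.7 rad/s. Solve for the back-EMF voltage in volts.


V_emf = Ke * omega = 0.365*598.7 = 218.5255

218.5255 V


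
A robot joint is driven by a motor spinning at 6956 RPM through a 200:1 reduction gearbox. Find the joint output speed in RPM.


omega_joint = omega_motor / N = 6956 / 200 = 34.7800

34.7800 RPM


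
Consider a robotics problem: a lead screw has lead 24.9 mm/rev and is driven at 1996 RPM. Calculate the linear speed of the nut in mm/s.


v = lead * (RPM/60) = 24.9*1996/60 = 828.3400

828.3400 mm/s


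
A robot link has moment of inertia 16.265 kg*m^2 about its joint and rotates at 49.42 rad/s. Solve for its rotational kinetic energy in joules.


KE = (1/2)*I*omega^2 = 0.5*16.265*49.42^2 = 19862.3008

19862.3008 J


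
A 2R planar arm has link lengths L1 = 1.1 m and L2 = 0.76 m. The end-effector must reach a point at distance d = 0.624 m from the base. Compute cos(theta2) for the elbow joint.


cos(th2) = (d^2 - L1^2 - L2^2)/(2*L1*L2) = (0.624^2 - 1.1^2 - 0.76^2)/(2*1.1*0.76) = -0.8363

-0.8363


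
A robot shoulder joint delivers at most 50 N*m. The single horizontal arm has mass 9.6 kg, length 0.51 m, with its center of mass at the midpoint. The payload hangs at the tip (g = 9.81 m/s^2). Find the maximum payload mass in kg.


tau_arm = m_arm*g*(L/2) = 9.6*9.81*0.51/2 = 24.0149 N*m
tau_payload = tau_max - tau_arm = 50 - 24.0149 = 25.9851
m_payload = tau_payload / (g*L) = 25.9851 / (9.81*0.51) = 5.1938

5.1938 kg


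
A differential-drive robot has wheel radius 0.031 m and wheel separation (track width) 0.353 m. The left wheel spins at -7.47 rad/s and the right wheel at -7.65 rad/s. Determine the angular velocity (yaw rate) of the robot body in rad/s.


omega = r*(wR - wL)/L = 0.031*(-7.65 - (-7.47))/0.353 = -0.0158

-0.0158 rad/s


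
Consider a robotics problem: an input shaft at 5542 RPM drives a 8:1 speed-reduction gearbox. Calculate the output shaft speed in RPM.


omega_out = omega_in / N = 5542 / 8 = 692.7500

692.7500 RPM


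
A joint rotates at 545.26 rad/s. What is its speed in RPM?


RPM = 545.26 * 60/(2*pi) = 5206.8495

5206.8495 RPM


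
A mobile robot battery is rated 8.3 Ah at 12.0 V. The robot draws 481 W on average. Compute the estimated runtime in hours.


E = 8.3*12.0 = 99.6000 Wh
t = E/P = 99.6000/481 = 0.2071

0.2071 hours


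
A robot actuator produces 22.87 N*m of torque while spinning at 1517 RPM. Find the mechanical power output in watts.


omega = 1517 * 2*pi/60 = 158.859869 rad/s
P = tau * omega = 22.87 * 158.859869 = 3633.1252

3633.1252 W


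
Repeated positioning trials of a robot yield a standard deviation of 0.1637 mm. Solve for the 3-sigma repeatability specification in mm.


repeatability = 3*sigma = 3*0.1637 = 0.4911

0.4911 mm


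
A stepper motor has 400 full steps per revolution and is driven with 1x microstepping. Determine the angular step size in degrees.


step = 360/(400*1) = 360/400 = 0.9000

0.9000 degrees


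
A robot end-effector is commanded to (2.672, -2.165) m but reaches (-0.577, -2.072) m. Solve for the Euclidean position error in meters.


dx = -0.577 - (2.672) = -3.2490, dy = -2.072 - (-2.165) = 0.0930
err = sqrt(10.556001 + 0.008649) = 3.2503

3.2503 m


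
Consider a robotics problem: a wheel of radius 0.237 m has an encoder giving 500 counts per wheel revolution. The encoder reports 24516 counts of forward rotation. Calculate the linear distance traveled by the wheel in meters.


revs = 24516/500 = 49.032000
d = revs * 2*pi*r = 49.032000 * 2*pi*0.237 = 73.0143

73.0143 m


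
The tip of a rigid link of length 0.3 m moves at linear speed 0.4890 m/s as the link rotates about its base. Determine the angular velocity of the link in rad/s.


omega = v / L = 0.4890 / 0.3 = 1.6300

1.6300 rad/s


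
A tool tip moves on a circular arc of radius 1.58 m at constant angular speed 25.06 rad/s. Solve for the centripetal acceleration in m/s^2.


a_c = omega^2 * r = 25.06^2 * 1.58 = 992.2457

992.2457 m/s^2


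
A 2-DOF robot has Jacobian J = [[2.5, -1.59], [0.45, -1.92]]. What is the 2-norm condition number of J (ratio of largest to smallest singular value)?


JJ^T eigenvalues: trace(JJ^T) = 12.6670, det(JJ^T) = det(J)^2 = 16.68314025
s_max^2 = (12.6670 + sqrt(93.72032800))/2 = 11.17396299
s_min^2 = (12.6670 - sqrt(93.72032800))/2 = 1.49303701
kappa = s_max/s_min = sqrt(11.17396299/1.49303701) = 2.7357

2.7357


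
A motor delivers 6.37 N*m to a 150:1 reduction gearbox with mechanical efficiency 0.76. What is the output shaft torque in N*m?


tau_out = tau_in * N * eta = 6.37 * 150 * 0.76 = 726.1800

726.1800 N*m
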